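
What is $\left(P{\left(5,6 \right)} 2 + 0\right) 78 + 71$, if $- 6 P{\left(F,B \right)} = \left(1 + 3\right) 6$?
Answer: $-553$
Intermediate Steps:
$P{\left(F,B \right)} = -4$ ($P{\left(F,B \right)} = - \frac{\left(1 + 3\right) 6}{6} = - \frac{4 \cdot 6}{6} = \left(- \frac{1}{6}\right) 24 = -4$)
$\left(P{\left(5,6 \right)} 2 + 0\right) 78 + 71 = \left(\left(-4\right) 2 + 0\right) 78 + 71 = \left(-8 + 0\right) 78 + 71 = \left(-8\right) 78 + 71 = -624 + 71 = -553$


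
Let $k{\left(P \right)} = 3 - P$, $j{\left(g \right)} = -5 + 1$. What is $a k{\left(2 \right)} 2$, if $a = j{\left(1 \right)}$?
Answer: $-8$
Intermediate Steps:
$j{\left(g \right)} = -4$
$a = -4$
$a k{\left(2 \right)} 2 = - 4 \left(3 - 2\right) 2 = \left(-4\right) 1 \cdot 2 = \left(-4\right) 2 = -8$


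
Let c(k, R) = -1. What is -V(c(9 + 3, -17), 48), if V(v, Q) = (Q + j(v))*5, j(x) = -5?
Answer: -215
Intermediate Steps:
V(v, Q) = -25 + 5*Q (V(v, Q) = (Q - 5)*5 = (-5 + Q)*5 = -25 + 5*Q)
-V(c(9 + 3, -17), 48) = -(-25 + 5*48) = -(-25 + 240) = -1*215 = -215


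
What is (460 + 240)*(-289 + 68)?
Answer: -154700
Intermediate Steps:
(460 + 240)*(-289 + 68) = 700*(-221) = -154700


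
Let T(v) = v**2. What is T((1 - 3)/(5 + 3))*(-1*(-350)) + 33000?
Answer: 264175/8 ≈ 33022.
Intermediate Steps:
T((1 - 3)/(5 + 3))*(-1*(-350)) + 33000 = ((1 - 3)/(5 + 3))**2*(-1*(-350)) + 33000 = (-2/8)**2*350 + 33000 = (-2*1/8)**2*350 + 33000 = (-1/4)**2*350 + 33000 = (1/16)*350 + 33000 = 175/8 + 33000 = 264175/8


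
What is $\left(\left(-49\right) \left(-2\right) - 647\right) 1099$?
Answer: $-603351$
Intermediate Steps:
$\left(\left(-49\right) \left(-2\right) - 647\right) 1099 = \left(98 - 647\right) 1099 = \left(-549\right) 1099 = -603351$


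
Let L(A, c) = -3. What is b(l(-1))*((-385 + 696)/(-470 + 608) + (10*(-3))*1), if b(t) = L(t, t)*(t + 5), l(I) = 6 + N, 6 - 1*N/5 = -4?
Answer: 233569/46 ≈ 5077.6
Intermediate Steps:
N = 50 (N = 30 - 5*(-4) = 30 + 20 = 50)
l(I) = 56 (l(I) = 6 + 50 = 56)
b(t) = -15 - 3*t (b(t) = -3*(t + 5) = -3*(5 + t) = -15 - 3*t)
b(l(-1))*((-385 + 696)/(-470 + 608) + (10*(-3))*1) = (-15 - 3*56)*((-385 + 696)/(-470 + 608) + (10*(-3))*1) = (-15 - 168)*(311/138 - 30*1) = -183*(311*(1/138) - 30) = -183*(311/138 - 30) = -183*(-3829/138) = 233569/46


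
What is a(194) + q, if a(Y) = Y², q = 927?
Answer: 38563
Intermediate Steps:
a(194) + q = 194² + 927 = 37636 + 927 = 38563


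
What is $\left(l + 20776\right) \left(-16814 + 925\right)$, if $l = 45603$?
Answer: $-1054695931$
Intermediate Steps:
$\left(l + 20776\right) \left(-16814 + 925\right) = \left(45603 + 20776\right) \left(-16814 + 925\right) = 66379 \left(-15889\right) = -1054695931$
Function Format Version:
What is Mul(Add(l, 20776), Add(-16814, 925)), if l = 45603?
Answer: -1054695931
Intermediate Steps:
Mul(Add(l, 20776), Add(-16814, 925)) = Mul(Add(45603, 20776), Add(-16814, 925)) = Mul(66379, -15889) = -1054695931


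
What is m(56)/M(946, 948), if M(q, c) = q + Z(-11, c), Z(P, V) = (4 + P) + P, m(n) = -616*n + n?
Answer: -4305/116 ≈ -37.112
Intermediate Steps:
m(n) = -615*n
Z(P, V) = 4 + 2*P
M(q, c) = -18 + q (M(q, c) = q + (4 + 2*(-11)) = q + (4 - 22) = q - 18 = -18 + q)
m(56)/M(946, 948) = (-615*56)/(-18 + 946) = -34440/928 = -34440*1/928 = -4305/116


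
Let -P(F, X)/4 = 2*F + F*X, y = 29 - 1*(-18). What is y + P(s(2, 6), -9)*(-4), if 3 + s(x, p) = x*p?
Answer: -961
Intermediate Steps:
s(x, p) = -3 + p*x (s(x, p) = -3 + x*p = -3 + p*x)
y = 47 (y = 29 + 18 = 47)
P(F, X) = -8*F - 4*F*X (P(F, X) = -4*(2*F + F*X) = -8*F - 4*F*X)
y + P(s(2, 6), -9)*(-4) = 47 - 4*(-3 + 6*2)*(2 - 9)*(-4) = 47 - 4*(-3 + 12)*(-7)*(-4) = 47 - 4*9*(-7)*(-4) = 47 + 252*(-4) = 47 - 1008 = -961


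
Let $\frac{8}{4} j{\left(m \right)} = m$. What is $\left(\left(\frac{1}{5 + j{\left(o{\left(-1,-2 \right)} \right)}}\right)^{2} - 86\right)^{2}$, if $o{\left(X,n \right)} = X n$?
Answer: $\frac{9579025}{1296} \approx 7391.2$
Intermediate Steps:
$j{\left(m \right)} = \frac{m}{2}$
$\left(\left(\frac{1}{5 + j{\left(o{\left(-1,-2 \right)} \right)}}\right)^{2} - 86\right)^{2} = \left(\left(\frac{1}{5 + \frac{\left(-1\right) \left(-2\right)}{2}}\right)^{2} - 86\right)^{2} = \left(\left(\frac{1}{5 + \frac{1}{2} \cdot 2}\right)^{2} - 86\right)^{2} = \left(\left(\frac{1}{5 + 1}\right)^{2} - 86\right)^{2} = \left(\left(\frac{1}{6}\right)^{2} - 86\right)^{2} = \left(\frac{1}{36} - 86\right)^{2} = \left(- \frac{3095}{36}\right)^{2} = \frac{9579025}{1296}$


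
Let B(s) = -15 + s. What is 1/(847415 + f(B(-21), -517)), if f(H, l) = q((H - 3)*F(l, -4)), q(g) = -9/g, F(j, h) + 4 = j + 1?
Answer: 6760/5728525397 ≈ 1.1801e-6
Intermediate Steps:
F(j, h) = -3 + j (F(j, h) = -4 + (j + 1) = -4 + (1 + j) = -3 + j)
f(H, l) = -9/((-3 + H)*(-3 + l)) (f(H, l) = -9*1/((-3 + l)*(H - 3)) = -9*1/((-3 + H)*(-3 + l)) = -9/((-3 + H)*(-3 + l)))
1/(847415 + f(B(-21), -517)) = 1/(847415 - 9/((-3 + (-15 - 21))*(-3 - 517))) = 1/(847415 - 9/(-3 - 36*(-520))) = 1/(847415 - 9*(-1/520)/(-39)) = 1/(847415 - 9*(-1/39)*(-1/520)) = 1/(847415 - 3/6760) = 1/(5728525397/6760) = 6760/5728525397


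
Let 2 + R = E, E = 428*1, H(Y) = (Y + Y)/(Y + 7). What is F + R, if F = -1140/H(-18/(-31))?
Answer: -21047/3 ≈ -7015.7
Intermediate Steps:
H(Y) = 2*Y/(7 + Y) (H(Y) = (2*Y)/(7 + Y) = 2*Y/(7 + Y))
F = -22325/3 (F = -1140/(2*(-18/(-31))/(7 - 18/(-31))) = -1140/(2*(-18*(-1/31))/(7 - 18*(-1/31))) = -1140/(2*(18/31)/(7 + 18/31)) = -1140/(2*(18/31)/(235/31)) = -1140/(2*(18/31)*(31/235)) = -1140/36/235 = -1140*235/36 = -22325/3 ≈ -7441.7)
E = 428
R = 426 (R = -2 + 428 = 426)
F + R = -22325/3 + 426 = -21047/3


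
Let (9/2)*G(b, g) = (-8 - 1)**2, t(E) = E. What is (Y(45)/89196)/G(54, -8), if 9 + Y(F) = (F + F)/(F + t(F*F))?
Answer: -103/18463572 ≈ -5.5785e-6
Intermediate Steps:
G(b, g) = 18 (G(b, g) = 2*(-8 - 1)**2/9 = (2/9)*(-9)**2 = (2/9)*81 = 18)
Y(F) = -9 + 2*F/(F + F**2) (Y(F) = -9 + (F + F)/(F + F*F) = -9 + (2*F)/(F + F**2) = -9 + 2*F/(F + F**2))
(Y(45)/89196)/G(54, -8) = (((-7 - 9*45)/(1 + 45))/89196)/18 = (((-7 - 405)/46)*(1/89196))*(1/18) = (((1/46)*(-412))*(1/89196))*(1/18) = -206/23*1/89196*(1/18) = -103/1025754*1/18 = -103/18463572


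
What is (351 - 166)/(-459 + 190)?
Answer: -185/269 ≈ -0.68773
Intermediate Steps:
(351 - 166)/(-459 + 190) = 185/(-269) = 185*(-1/269) = -185/269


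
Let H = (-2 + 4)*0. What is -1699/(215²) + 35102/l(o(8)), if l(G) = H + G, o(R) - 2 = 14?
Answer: 811281383/369800 ≈ 2193.8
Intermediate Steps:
H = 0 (H = 2*0 = 0)
o(R) = 16 (o(R) = 2 + 14 = 16)
l(G) = G (l(G) = 0 + G = G)
-1699/(215²) + 35102/l(o(8)) = -1699/(215²) + 35102/16 = -1699/46225 + 35102*(1/16) = -1699*1/46225 + 17551/8 = -1699/46225 + 17551/8 = 811281383/369800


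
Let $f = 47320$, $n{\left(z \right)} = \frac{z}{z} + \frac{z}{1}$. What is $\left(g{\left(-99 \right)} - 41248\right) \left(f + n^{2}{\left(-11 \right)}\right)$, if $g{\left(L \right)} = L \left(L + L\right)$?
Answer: $-1026453320$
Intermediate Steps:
$g{\left(L \right)} = 2 L^{2}$ ($g{\left(L \right)} = L 2 L = 2 L^{2}$)
$n{\left(z \right)} = 1 + z$ ($n{\left(z \right)} = 1 + z 1 = 1 + z$)
$\left(g{\left(-99 \right)} - 41248\right) \left(f + n^{2}{\left(-11 \right)}\right) = \left(2 \left(-99\right)^{2} - 41248\right) \left(47320 + \left(1 - 11\right)^{2}\right) = \left(2 \cdot 9801 - 41248\right) \left(47320 + \left(-10\right)^{2}\right) = \left(19602 - 41248\right) \left(47320 + 100\right) = \left(-21646\right) 47420 = -1026453320$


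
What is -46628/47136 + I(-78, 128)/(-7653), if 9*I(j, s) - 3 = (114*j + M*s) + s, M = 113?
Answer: -96678149/90182952 ≈ -1.0720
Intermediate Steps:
I(j, s) = ⅓ + 38*j/3 + 38*s/3 (I(j, s) = ⅓ + ((114*j + 113*s) + s)/9 = ⅓ + ((113*s + 114*j) + s)/9 = ⅓ + (114*j + 114*s)/9 = ⅓ + (38*j/3 + 38*s/3) = ⅓ + 38*j/3 + 38*s/3)
-46628/47136 + I(-78, 128)/(-7653) = -46628/47136 + (⅓ + (38/3)*(-78) + (38/3)*128)/(-7653) = -46628*1/47136 + (⅓ - 988 + 4864/3)*(-1/7653) = -11657/11784 + (1901/3)*(-1/7653) = -11657/11784 - 1901/22959 = -96678149/90182952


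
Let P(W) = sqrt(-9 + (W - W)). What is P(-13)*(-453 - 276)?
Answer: -2187*I ≈ -2187.0*I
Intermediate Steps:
P(W) = 3*I (P(W) = sqrt(-9 + 0) = sqrt(-9) = 3*I)
P(-13)*(-453 - 276) = (3*I)*(-453 - 276) = (3*I)*(-729) = -2187*I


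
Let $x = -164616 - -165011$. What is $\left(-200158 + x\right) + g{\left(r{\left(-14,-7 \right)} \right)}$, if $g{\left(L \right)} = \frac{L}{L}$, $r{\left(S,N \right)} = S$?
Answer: $-199762$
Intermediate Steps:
$x = 395$ ($x = -164616 + 165011 = 395$)
$g{\left(L \right)} = 1$
$\left(-200158 + x\right) + g{\left(r{\left(-14,-7 \right)} \right)} = \left(-200158 + 395\right) + 1 = -199763 + 1 = -199762$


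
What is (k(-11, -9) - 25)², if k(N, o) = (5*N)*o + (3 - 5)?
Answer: 219024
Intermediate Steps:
k(N, o) = -2 + 5*N*o (k(N, o) = 5*N*o - 2 = -2 + 5*N*o)
(k(-11, -9) - 25)² = ((-2 + 5*(-11)*(-9)) - 25)² = ((-2 + 495) - 25)² = (493 - 25)² = 468² = 219024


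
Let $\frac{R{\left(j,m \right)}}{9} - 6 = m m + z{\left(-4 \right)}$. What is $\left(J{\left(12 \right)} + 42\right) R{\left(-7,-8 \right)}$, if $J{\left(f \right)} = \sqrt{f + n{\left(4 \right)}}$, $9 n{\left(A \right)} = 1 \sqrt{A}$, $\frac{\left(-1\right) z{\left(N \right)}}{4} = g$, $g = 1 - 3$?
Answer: $29484 + 234 \sqrt{110} \approx 31938.0$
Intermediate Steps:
$g = -2$ ($g = 1 - 3 = -2$)
$z{\left(N \right)} = 8$ ($z{\left(N \right)} = \left(-4\right) \left(-2\right) = 8$)
$n{\left(A \right)} = \frac{\sqrt{A}}{9}$ ($n{\left(A \right)} = \frac{1 \sqrt{A}}{9} = \frac{\sqrt{A}}{9}$)
$R{\left(j,m \right)} = 126 + 9 m^{2}$ ($R{\left(j,m \right)} = 54 + 9 \left(m m + 8\right) = 54 + 9 \left(m^{2} + 8\right) = 54 + 9 \left(8 + m^{2}\right) = 54 + \left(72 + 9 m^{2}\right) = 126 + 9 m^{2}$)
$J{\left(f \right)} = \sqrt{\frac{2}{9} + f}$ ($J{\left(f \right)} = \sqrt{f + \frac{\sqrt{4}}{9}} = \sqrt{f + \frac{1}{9} \cdot 2} = \sqrt{f + \frac{2}{9}} = \sqrt{\frac{2}{9} + f}$)
$\left(J{\left(12 \right)} + 42\right) R{\left(-7,-8 \right)} = \left(\frac{\sqrt{2 + 9 \cdot 12}}{3} + 42\right) \left(126 + 9 \left(-8\right)^{2}\right) = \left(\frac{\sqrt{2 + 108}}{3} + 42\right) \left(126 + 9 \cdot 64\right) = \left(\frac{\sqrt{110}}{3} + 42\right) \left(126 + 576\right) = \left(42 + \frac{\sqrt{110}}{3}\right) 702 = 29484 + 234 \sqrt{110}$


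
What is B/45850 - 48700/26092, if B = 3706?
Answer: -267024756/149539775 ≈ -1.7856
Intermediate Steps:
B/45850 - 48700/26092 = 3706/45850 - 48700/26092 = 3706*(1/45850) - 48700*1/26092 = 1853/22925 - 12175/6523 = -267024756/149539775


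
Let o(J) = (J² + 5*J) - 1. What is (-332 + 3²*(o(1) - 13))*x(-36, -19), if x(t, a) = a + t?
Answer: 22220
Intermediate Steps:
o(J) = -1 + J² + 5*J
(-332 + 3²*(o(1) - 13))*x(-36, -19) = (-332 + 3²*((-1 + 1² + 5*1) - 13))*(-19 - 36) = (-332 + 9*((-1 + 1 + 5) - 13))*(-55) = (-332 + 9*(5 - 13))*(-55) = (-332 + 9*(-8))*(-55) = (-332 - 72)*(-55) = -404*(-55) = 22220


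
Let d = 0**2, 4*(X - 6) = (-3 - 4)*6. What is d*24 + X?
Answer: -9/2 ≈ -4.5000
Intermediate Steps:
X = -9/2 (X = 6 + ((-3 - 4)*6)/4 = 6 + (-7*6)/4 = 6 + (1/4)*(-42) = 6 - 21/2 = -9/2 ≈ -4.5000)
d = 0
d*24 + X = 0*24 - 9/2 = 0 - 9/2 = -9/2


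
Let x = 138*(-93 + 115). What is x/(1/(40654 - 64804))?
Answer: -73319400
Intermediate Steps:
x = 3036 (x = 138*22 = 3036)
x/(1/(40654 - 64804)) = 3036/(1/(40654 - 64804)) = 3036/(1/(-24150)) = 3036/(-1/24150) = 3036*(-24150) = -73319400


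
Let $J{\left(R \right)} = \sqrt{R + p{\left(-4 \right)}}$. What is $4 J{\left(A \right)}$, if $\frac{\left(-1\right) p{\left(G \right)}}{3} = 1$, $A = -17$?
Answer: $8 i \sqrt{5} \approx 17.889 i$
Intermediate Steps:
$p{\left(G \right)} = -3$ ($p{\left(G \right)} = \left(-3\right) 1 = -3$)
$J{\left(R \right)} = \sqrt{-3 + R}$ ($J{\left(R \right)} = \sqrt{R - 3} = \sqrt{-3 + R}$)
$4 J{\left(A \right)} = 4 \sqrt{-3 - 17} = 4 \sqrt{-20} = 4 \cdot 2 i \sqrt{5} = 8 i \sqrt{5}$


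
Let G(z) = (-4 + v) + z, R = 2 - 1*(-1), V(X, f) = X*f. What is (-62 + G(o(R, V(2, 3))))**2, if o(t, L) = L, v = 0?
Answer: 3600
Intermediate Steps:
R = 3 (R = 2 + 1 = 3)
G(z) = -4 + z (G(z) = (-4 + 0) + z = -4 + z)
(-62 + G(o(R, V(2, 3))))**2 = (-62 + (-4 + 2*3))**2 = (-62 + (-4 + 6))**2 = (-62 + 2)**2 = (-60)**2 = 3600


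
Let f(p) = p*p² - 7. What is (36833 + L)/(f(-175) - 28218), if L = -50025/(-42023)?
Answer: -96742699/14150194675 ≈ -0.0068368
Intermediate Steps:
f(p) = -7 + p³ (f(p) = p³ - 7 = -7 + p³)
L = 50025/42023 (L = -50025*(-1/42023) = 50025/42023 ≈ 1.1904)
(36833 + L)/(f(-175) - 28218) = (36833 + 50025/42023)/((-7 + (-175)³) - 28218) = 1547883184/(42023*((-7 - 5359375) - 28218)) = 1547883184/(42023*(-5359382 - 28218)) = (1547883184/42023)/(-5387600) = (1547883184/42023)*(-1/5387600) = -96742699/14150194675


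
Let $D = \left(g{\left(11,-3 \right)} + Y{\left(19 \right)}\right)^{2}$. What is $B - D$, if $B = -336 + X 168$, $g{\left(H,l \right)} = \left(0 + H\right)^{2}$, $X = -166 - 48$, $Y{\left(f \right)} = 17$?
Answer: $-55332$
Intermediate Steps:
$X = -214$
$g{\left(H,l \right)} = H^{2}$
$B = -36288$ ($B = -336 - 35952 = -36288$)
$D = 19044$ ($D = \left(11^{2} + 17\right)^{2} = \left(121 + 17\right)^{2} = 138^{2} = 19044$)
$B - D = -36288 - 19044 = -55332$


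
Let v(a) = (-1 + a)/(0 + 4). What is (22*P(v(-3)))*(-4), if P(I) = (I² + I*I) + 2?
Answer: -352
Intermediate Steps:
v(a) = -¼ + a/4 (v(a) = (-1 + a)/4 = (-1 + a)*(¼) = -¼ + a/4)
P(I) = 2 + 2*I² (P(I) = (I² + I²) + 2 = 2*I² + 2 = 2 + 2*I²)
(22*P(v(-3)))*(-4) = (22*(2 + 2*(-¼ + (¼)*(-3))²))*(-4) = (22*(2 + 2*(-¼ - ¾)²))*(-4) = (22*(2 + 2*(-1)²))*(-4) = (22*(2 + 2*1))*(-4) = (22*(2 + 2))*(-4) = (22*4)*(-4) = 88*(-4) = -352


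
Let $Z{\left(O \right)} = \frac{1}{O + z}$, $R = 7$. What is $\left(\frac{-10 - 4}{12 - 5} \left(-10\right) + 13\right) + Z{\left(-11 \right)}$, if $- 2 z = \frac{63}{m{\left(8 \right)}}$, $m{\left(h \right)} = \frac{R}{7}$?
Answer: $\frac{2803}{85} \approx 32.976$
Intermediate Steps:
$m{\left(h \right)} = 1$ ($m{\left(h \right)} = \frac{7}{7} = 7 \cdot \frac{1}{7} = 1$)
$z = - \frac{63}{2}$ ($z = - \frac{63 \cdot 1^{-1}}{2} = - \frac{63 \cdot 1}{2} = \left(- \frac{1}{2}\right) 63 = - \frac{63}{2} \approx -31.5$)
$Z{\left(O \right)} = \frac{1}{- \frac{63}{2} + O}$ ($Z{\left(O \right)} = \frac{1}{O - \frac{63}{2}} = \frac{1}{- \frac{63}{2} + O}$)
$\left(\frac{-10 - 4}{12 - 5} \left(-10\right) + 13\right) + Z{\left(-11 \right)} = \left(\frac{-10 - 4}{12 - 5} \left(-10\right) + 13\right) + \frac{2}{-63 + 2 \left(-11\right)} = \left(- \frac{14}{7} \left(-10\right) + 13\right) + \frac{2}{-63 - 22} = \left(\left(-14\right) \frac{1}{7} \left(-10\right) + 13\right) + \frac{2}{-85} = \left(\left(-2\right) \left(-10\right) + 13\right) + 2 \left(- \frac{1}{85}\right) = \left(20 + 13\right) - \frac{2}{85} = 33 - \frac{2}{85} = \frac{2803}{85}$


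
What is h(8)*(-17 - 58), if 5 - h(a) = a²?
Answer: 4425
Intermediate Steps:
h(a) = 5 - a²
h(8)*(-17 - 58) = (5 - 1*8²)*(-17 - 58) = (5 - 1*64)*(-75) = (5 - 64)*(-75) = -59*(-75) = 4425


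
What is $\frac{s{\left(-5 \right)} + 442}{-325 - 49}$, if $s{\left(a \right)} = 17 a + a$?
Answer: $- \frac{16}{17} \approx -0.94118$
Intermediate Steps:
$s{\left(a \right)} = 18 a$
$\frac{s{\left(-5 \right)} + 442}{-325 - 49} = \frac{18 \left(-5\right) + 442}{-325 - 49} = \frac{-90 + 442}{-374} = 352 \left(- \frac{1}{374}\right) = - \frac{16}{17}$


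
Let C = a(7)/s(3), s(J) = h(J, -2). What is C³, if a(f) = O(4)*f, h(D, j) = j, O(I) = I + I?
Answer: -21952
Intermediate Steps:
O(I) = 2*I
s(J) = -2
a(f) = 8*f (a(f) = (2*4)*f = 8*f)
C = -28 (C = (8*7)/(-2) = 56*(-½) = -28)
C³ = (-28)³ = -21952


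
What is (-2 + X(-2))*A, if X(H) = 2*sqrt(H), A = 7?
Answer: -14 + 14*I*sqrt(2) ≈ -14.0 + 19.799*I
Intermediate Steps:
(-2 + X(-2))*A = (-2 + 2*sqrt(-2))*7 = (-2 + 2*(I*sqrt(2)))*7 = (-2 + 2*I*sqrt(2))*7 = -14 + 14*I*sqrt(2)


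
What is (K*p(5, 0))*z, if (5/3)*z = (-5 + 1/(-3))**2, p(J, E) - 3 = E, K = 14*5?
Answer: 3584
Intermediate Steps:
K = 70
p(J, E) = 3 + E
z = 256/15 (z = 3*(-5 + 1/(-3))**2/5 = 3*(-5 - 1/3)**2/5 = 3*(-16/3)**2/5 = (3/5)*(256/9) = 256/15 ≈ 17.067)
(K*p(5, 0))*z = (70*(3 + 0))*(256/15) = (70*3)*(256/15) = 210*(256/15) = 3584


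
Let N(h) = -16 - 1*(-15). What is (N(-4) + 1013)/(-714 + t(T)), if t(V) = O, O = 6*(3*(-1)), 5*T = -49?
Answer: -253/183 ≈ -1.3825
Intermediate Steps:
T = -49/5 (T = (⅕)*(-49) = -49/5 ≈ -9.8000)
O = -18 (O = 6*(-3) = -18)
t(V) = -18
N(h) = -1 (N(h) = -16 + 15 = -1)
(N(-4) + 1013)/(-714 + t(T)) = (-1 + 1013)/(-714 - 18) = 1012/(-732) = 1012*(-1/732) = -253/183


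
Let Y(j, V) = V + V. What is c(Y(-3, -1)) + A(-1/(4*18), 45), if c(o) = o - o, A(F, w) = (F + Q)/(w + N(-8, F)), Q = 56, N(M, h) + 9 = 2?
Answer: 4031/2736 ≈ 1.4733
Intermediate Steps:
N(M, h) = -7 (N(M, h) = -9 + 2 = -7)
Y(j, V) = 2*V
A(F, w) = (56 + F)/(-7 + w) (A(F, w) = (F + 56)/(w - 7) = (56 + F)/(-7 + w))
c(o) = 0
c(Y(-3, -1)) + A(-1/(4*18), 45) = 0 + (56 - 1/(4*18))/(-7 + 45) = 0 + (56 - 1/72)/38 = 0 + (1/38)*(4031/72) = 0 + 4031/2736 = 4031/2736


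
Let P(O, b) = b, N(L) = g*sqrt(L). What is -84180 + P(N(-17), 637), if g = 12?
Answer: -83543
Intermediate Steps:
N(L) = 12*sqrt(L)
-84180 + P(N(-17), 637) = -84180 + 637 = -83543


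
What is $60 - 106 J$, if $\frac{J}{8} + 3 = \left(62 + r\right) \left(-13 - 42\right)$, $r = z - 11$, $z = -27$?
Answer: $1121964$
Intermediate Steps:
$r = -38$ ($r = -27 - 11 = -38$)
$J = -10584$ ($J = -24 + 8 \left(62 - 38\right) \left(-13 - 42\right) = -24 + 8 \cdot 24 \left(-55\right) = -24 + 8 \left(-1320\right) = -24 - 10560 = -10584$)
$60 - 106 J = 60 - -1121904 = 60 + 1121904 = 1121964$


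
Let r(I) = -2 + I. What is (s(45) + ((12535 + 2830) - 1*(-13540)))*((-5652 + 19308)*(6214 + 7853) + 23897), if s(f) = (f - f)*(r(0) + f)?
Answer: 5553310950345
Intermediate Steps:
s(f) = 0 (s(f) = (f - f)*((-2 + 0) + f) = 0*(-2 + f) = 0)
(s(45) + ((12535 + 2830) - 1*(-13540)))*((-5652 + 19308)*(6214 + 7853) + 23897) = (0 + ((12535 + 2830) - 1*(-13540)))*((-5652 + 19308)*(6214 + 7853) + 23897) = (0 + (15365 + 13540))*(13656*14067 + 23897) = (0 + 28905)*(192098952 + 23897) = 28905*192122849 = 5553310950345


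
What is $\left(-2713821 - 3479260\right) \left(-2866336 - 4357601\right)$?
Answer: $44738426979897$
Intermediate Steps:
$\left(-2713821 - 3479260\right) \left(-2866336 - 4357601\right) = \left(-6193081\right) \left(-7223937\right) = 44738426979897$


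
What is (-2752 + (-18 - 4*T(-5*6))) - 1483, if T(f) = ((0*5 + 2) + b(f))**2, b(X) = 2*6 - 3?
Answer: -4737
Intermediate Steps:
b(X) = 9 (b(X) = 12 - 3 = 9)
T(f) = 121 (T(f) = ((0*5 + 2) + 9)**2 = ((0 + 2) + 9)**2 = (2 + 9)**2 = 11**2 = 121)
(-2752 + (-18 - 4*T(-5*6))) - 1483 = (-2752 + (-18 - 4*121)) - 1483 = (-2752 + (-18 - 484)) - 1483 = (-2752 - 502) - 1483 = -3254 - 1483 = -4737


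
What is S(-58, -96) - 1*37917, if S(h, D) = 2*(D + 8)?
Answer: -38093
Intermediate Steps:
S(h, D) = 16 + 2*D (S(h, D) = 2*(8 + D) = 16 + 2*D)
S(-58, -96) - 1*37917 = (16 + 2*(-96)) - 1*37917 = (16 - 192) - 37917 = -176 - 37917 = -38093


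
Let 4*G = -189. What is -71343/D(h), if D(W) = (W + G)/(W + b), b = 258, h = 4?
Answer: 74767464/173 ≈ 4.3218e+5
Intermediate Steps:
G = -189/4 (G = (1/4)*(-189) = -189/4 ≈ -47.250)
D(W) = (-189/4 + W)/(258 + W) (D(W) = (W - 189/4)/(W + 258) = (-189/4 + W)/(258 + W))
-71343/D(h) = -71343*(258 + 4)/(-189/4 + 4) = -71343/(-173/4/262) = -71343/((1/262)*(-173/4)) = -71343/(-173/1048) = -71343*(-1048/173) = 74767464/173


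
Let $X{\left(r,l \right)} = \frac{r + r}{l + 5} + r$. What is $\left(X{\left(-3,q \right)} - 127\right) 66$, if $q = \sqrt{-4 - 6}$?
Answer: $\frac{132 \left(- 65 \sqrt{10} + 328 i\right)}{\sqrt{10} - 5 i} \approx -8636.6 + 35.779 i$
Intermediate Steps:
$q = i \sqrt{10}$ ($q = \sqrt{-10} = i \sqrt{10} \approx 3.1623 i$)
$X{\left(r,l \right)} = r + \frac{2 r}{5 + l}$ ($X{\left(r,l \right)} = \frac{2 r}{5 + l} + r = r + \frac{2 r}{5 + l}$)
$\left(X{\left(-3,q \right)} - 127\right) 66 = \left(- \frac{3 \left(7 + i \sqrt{10}\right)}{5 + i \sqrt{10}} - 127\right) 66 = \left(-127 - \frac{3 \left(7 + i \sqrt{10}\right)}{5 + i \sqrt{10}}\right) 66 = -8382 - \frac{198 \left(7 + i \sqrt{10}\right)}{5 + i \sqrt{10}}$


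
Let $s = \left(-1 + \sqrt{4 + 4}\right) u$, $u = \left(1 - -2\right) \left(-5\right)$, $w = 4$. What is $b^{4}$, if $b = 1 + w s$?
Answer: $1486274641 - 952214880 \sqrt{2} \approx 1.3964 \cdot 10^{8}$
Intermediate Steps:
$u = -15$ ($u = \left(1 + 2\right) \left(-5\right) = 3 \left(-5\right) = -15$)
$s = 15 - 30 \sqrt{2}$ ($s = \left(-1 + \sqrt{4 + 4}\right) \left(-15\right) = \left(-1 + \sqrt{8}\right) \left(-15\right) = \left(-1 + 2 \sqrt{2}\right) \left(-15\right) = 15 - 30 \sqrt{2} \approx -27.426$)
$b = 61 - 120 \sqrt{2}$ ($b = 1 + 4 \left(15 - 30 \sqrt{2}\right) = 1 + \left(60 - 120 \sqrt{2}\right) = 61 - 120 \sqrt{2} \approx -108.71$)
$b^{4} = \left(61 - 120 \sqrt{2}\right)^{4}$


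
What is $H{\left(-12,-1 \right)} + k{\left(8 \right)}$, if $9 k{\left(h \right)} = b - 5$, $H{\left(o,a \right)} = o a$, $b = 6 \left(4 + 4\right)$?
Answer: $\frac{151}{9} \approx 16.778$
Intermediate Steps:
$b = 48$ ($b = 6 \cdot 8 = 48$)
$H{\left(o,a \right)} = a o$
$k{\left(h \right)} = \frac{43}{9}$ ($k{\left(h \right)} = \frac{48 - 5}{9} = \frac{1}{9} \cdot 43 = \frac{43}{9}$)
$H{\left(-12,-1 \right)} + k{\left(8 \right)} = \left(-1\right) \left(-12\right) + \frac{43}{9} = 12 + \frac{43}{9} = \frac{151}{9}$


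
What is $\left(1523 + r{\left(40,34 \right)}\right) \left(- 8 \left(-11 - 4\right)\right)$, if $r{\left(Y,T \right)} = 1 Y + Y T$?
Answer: $350760$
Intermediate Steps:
$r{\left(Y,T \right)} = Y + T Y$
$\left(1523 + r{\left(40,34 \right)}\right) \left(- 8 \left(-11 - 4\right)\right) = \left(1523 + 40 \left(1 + 34\right)\right) \left(- 8 \left(-11 - 4\right)\right) = \left(1523 + 40 \cdot 35\right) \left(\left(-8\right) \left(-15\right)\right) = \left(1523 + 1400\right) 120 = 2923 \cdot 120 = 350760$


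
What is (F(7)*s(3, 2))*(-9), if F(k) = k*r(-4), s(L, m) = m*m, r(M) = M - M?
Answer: 0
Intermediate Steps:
r(M) = 0
s(L, m) = m²
F(k) = 0 (F(k) = k*0 = 0)
(F(7)*s(3, 2))*(-9) = (0*2²)*(-9) = (0*4)*(-9) = 0*(-9) = 0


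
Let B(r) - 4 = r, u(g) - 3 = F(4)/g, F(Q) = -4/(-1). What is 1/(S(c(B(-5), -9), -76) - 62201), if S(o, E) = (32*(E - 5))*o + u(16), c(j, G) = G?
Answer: -4/155479 ≈ -2.5727e-5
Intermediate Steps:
F(Q) = 4 (F(Q) = -4*(-1) = 4)
u(g) = 3 + 4/g
B(r) = 4 + r
S(o, E) = 13/4 + o*(-160 + 32*E) (S(o, E) = (32*(E - 5))*o + (3 + 4/16) = (32*(-5 + E))*o + (3 + 4*(1/16)) = (-160 + 32*E)*o + (3 + 1/4) = o*(-160 + 32*E) + 13/4 = 13/4 + o*(-160 + 32*E))
1/(S(c(B(-5), -9), -76) - 62201) = 1/((13/4 - 160*(-9) + 32*(-76)*(-9)) - 62201) = 1/((13/4 + 1440 + 21888) - 62201) = 1/(93325/4 - 62201) = 1/(-155479/4) = -4/155479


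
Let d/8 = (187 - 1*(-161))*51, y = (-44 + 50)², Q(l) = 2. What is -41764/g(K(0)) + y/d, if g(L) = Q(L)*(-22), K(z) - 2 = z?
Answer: 41179315/43384 ≈ 949.18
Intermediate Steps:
K(z) = 2 + z
y = 36 (y = 6² = 36)
g(L) = -44 (g(L) = 2*(-22) = -44)
d = 141984 (d = 8*((187 - 1*(-161))*51) = 8*((187 + 161)*51) = 8*(348*51) = 8*17748 = 141984)
-41764/g(K(0)) + y/d = -41764/(-44) + 36/141984 = -41764*(-1/44) + 36*(1/141984) = 10441/11 + 1/3944 = 41179315/43384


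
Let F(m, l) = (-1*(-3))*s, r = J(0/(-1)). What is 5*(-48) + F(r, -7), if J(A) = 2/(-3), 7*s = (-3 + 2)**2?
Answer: -1677/7 ≈ -239.57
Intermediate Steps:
s = 1/7 (s = (-3 + 2)**2/7 = (1/7)*(-1)**2 = (1/7)*1 = 1/7 ≈ 0.14286)
J(A) = -2/3 (J(A) = 2*(-1/3) = -2/3)
r = -2/3 ≈ -0.66667
F(m, l) = 3/7 (F(m, l) = -1*(-3)*(1/7) = 3*(1/7) = 3/7)
5*(-48) + F(r, -7) = 5*(-48) + 3/7 = -240 + 3/7 = -1677/7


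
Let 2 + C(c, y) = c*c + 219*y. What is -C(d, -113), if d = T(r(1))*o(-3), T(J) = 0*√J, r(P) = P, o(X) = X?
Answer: 24749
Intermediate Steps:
T(J) = 0
d = 0 (d = 0*(-3) = 0)
C(c, y) = -2 + c² + 219*y (C(c, y) = -2 + (c*c + 219*y) = -2 + (c² + 219*y) = -2 + c² + 219*y)
-C(d, -113) = -(-2 + 0² + 219*(-113)) = -(-2 + 0 - 24747) = -1*(-24749) = 24749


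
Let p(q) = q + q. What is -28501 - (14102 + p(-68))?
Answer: -42467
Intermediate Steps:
p(q) = 2*q
-28501 - (14102 + p(-68)) = -28501 - (14102 + 2*(-68)) = -28501 - (14102 - 136) = -28501 - 1*13966 = -28501 - 13966 = -42467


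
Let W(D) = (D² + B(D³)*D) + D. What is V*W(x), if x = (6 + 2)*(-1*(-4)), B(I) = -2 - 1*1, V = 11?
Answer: 10560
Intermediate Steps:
B(I) = -3 (B(I) = -2 - 1 = -3)
x = 32 (x = 8*4 = 32)
W(D) = D² - 2*D (W(D) = (D² - 3*D) + D = D² - 2*D)
V*W(x) = 11*(32*(-2 + 32)) = 11*(32*30) = 11*960 = 10560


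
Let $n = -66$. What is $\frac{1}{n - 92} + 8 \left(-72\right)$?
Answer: $- \frac{91009}{158} \approx -576.01$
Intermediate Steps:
$\frac{1}{n - 92} + 8 \left(-72\right) = \frac{1}{-66 - 92} + 8 \left(-72\right) = \frac{1}{-66 - 92} - 576 = \frac{1}{-158} - 576 = - \frac{1}{158} - 576 = - \frac{91009}{158}$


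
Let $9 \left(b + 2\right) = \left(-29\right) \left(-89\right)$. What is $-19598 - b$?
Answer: $- \frac{178945}{9} \approx -19883.0$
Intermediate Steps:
$b = \frac{2563}{9}$ ($b = -2 + \frac{\left(-29\right) \left(-89\right)}{9} = -2 + \frac{1}{9} \cdot 2581 = -2 + \frac{2581}{9} = \frac{2563}{9} \approx 284.78$)
$-19598 - b = -19598 - \frac{2563}{9} = - \frac{178945}{9}$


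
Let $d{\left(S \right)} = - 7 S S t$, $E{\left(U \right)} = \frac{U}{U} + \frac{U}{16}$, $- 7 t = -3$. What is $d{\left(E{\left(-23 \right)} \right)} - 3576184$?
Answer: $- \frac{915503251}{256} \approx -3.5762 \cdot 10^{6}$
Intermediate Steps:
$t = \frac{3}{7}$ ($t = \left(- \frac{1}{7}\right) \left(-3\right) = \frac{3}{7} \approx 0.42857$)
$E{\left(U \right)} = 1 + \frac{U}{16}$ ($E{\left(U \right)} = 1 + U \frac{1}{16} = 1 + \frac{U}{16}$)
$d{\left(S \right)} = - 3 S^{2}$ ($d{\left(S \right)} = - 7 S S \frac{3}{7} = - 7 S^{2} \cdot \frac{3}{7} = - 3 S^{2}$)
$d{\left(E{\left(-23 \right)} \right)} - 3576184 = - 3 \left(1 + \frac{1}{16} \left(-23\right)\right)^{2} - 3576184 = - 3 \left(1 - \frac{23}{16}\right)^{2} - 3576184 = - 3 \left(- \frac{7}{16}\right)^{2} - 3576184 = \left(-3\right) \frac{49}{256} - 3576184 = - \frac{147}{256} - 3576184 = - \frac{915503251}{256}$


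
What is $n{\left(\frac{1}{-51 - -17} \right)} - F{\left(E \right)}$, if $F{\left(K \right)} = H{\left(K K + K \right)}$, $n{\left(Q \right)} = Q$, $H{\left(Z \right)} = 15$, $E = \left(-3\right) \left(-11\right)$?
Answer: $- \frac{511}{34} \approx -15.029$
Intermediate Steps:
$E = 33$
$F{\left(K \right)} = 15$
$n{\left(\frac{1}{-51 - -17} \right)} - F{\left(E \right)} = \frac{1}{-51 - -17} - 15 = \frac{1}{-51 + 17} - 15 = \frac{1}{-34} - 15 = - \frac{1}{34} - 15 = - \frac{511}{34}$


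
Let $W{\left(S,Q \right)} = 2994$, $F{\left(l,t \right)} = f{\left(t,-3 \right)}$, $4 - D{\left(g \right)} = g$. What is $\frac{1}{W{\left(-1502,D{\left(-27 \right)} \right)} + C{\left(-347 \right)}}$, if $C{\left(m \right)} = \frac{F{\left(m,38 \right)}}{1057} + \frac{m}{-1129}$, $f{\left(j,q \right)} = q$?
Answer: $\frac{1193353}{3573262274} \approx 0.00033397$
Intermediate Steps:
$D{\left(g \right)} = 4 - g$
$F{\left(l,t \right)} = -3$
$C{\left(m \right)} = - \frac{3}{1057} - \frac{m}{1129}$ ($C{\left(m \right)} = - \frac{3}{1057} + \frac{m}{-1129} = \left(-3\right) \frac{1}{1057} + m \left(- \frac{1}{1129}\right) = - \frac{3}{1057} - \frac{m}{1129}$)
$\frac{1}{W{\left(-1502,D{\left(-27 \right)} \right)} + C{\left(-347 \right)}} = \frac{1}{2994 - - \frac{363392}{1193353}} = \frac{1}{2994 + \left(- \frac{3}{1057} + \frac{347}{1129}\right)} = \frac{1}{2994 + \frac{363392}{1193353}} = \frac{1}{\frac{3573262274}{1193353}} = \frac{1193353}{3573262274}$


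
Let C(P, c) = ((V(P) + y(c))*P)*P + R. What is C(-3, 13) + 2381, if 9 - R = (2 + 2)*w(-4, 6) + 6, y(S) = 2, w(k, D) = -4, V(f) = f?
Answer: 2391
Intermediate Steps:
R = 19 (R = 9 - ((2 + 2)*(-4) + 6) = 9 - (4*(-4) + 6) = 9 - (-16 + 6) = 9 - 1*(-10) = 9 + 10 = 19)
C(P, c) = 19 + P**2*(2 + P) (C(P, c) = ((P + 2)*P)*P + 19 = ((2 + P)*P)*P + 19 = (P*(2 + P))*P + 19 = P**2*(2 + P) + 19 = 19 + P**2*(2 + P))
C(-3, 13) + 2381 = (19 + (-3)**3 + 2*(-3)**2) + 2381 = (19 - 27 + 2*9) + 2381 = (19 - 27 + 18) + 2381 = 10 + 2381 = 2391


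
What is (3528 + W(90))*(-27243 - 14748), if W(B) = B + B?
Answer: -155702628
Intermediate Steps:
W(B) = 2*B
(3528 + W(90))*(-27243 - 14748) = (3528 + 2*90)*(-27243 - 14748) = (3528 + 180)*(-41991) = 3708*(-41991) = -155702628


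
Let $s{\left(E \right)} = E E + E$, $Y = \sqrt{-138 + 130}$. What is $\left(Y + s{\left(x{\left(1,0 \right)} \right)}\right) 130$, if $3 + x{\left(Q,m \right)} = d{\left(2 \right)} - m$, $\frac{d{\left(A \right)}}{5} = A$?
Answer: $7280 + 260 i \sqrt{2} \approx 7280.0 + 367.7 i$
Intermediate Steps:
$Y = 2 i \sqrt{2}$ ($Y = \sqrt{-8} = 2 i \sqrt{2} \approx 2.8284 i$)
$d{\left(A \right)} = 5 A$
$x{\left(Q,m \right)} = 7 - m$ ($x{\left(Q,m \right)} = -3 - \left(-10 + m\right) = 7 - m$)
$s{\left(E \right)} = E + E^{2}$ ($s{\left(E \right)} = E^{2} + E = E + E^{2}$)
$\left(Y + s{\left(x{\left(1,0 \right)} \right)}\right) 130 = \left(2 i \sqrt{2} + \left(7 - 0\right) \left(1 + \left(7 - 0\right)\right)\right) 130 = \left(2 i \sqrt{2} + \left(7 + 0\right) \left(1 + \left(7 + 0\right)\right)\right) 130 = \left(2 i \sqrt{2} + 7 \left(1 + 7\right)\right) 130 = \left(2 i \sqrt{2} + 7 \cdot 8\right) 130 = \left(2 i \sqrt{2} + 56\right) 130 = \left(56 + 2 i \sqrt{2}\right) 130 = 7280 + 260 i \sqrt{2}$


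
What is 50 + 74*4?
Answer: 346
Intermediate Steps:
50 + 74*4 = 50 + 296 = 346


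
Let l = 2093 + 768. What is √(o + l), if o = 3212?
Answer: √6073 ≈ 77.929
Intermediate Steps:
l = 2861
√(o + l) = √(3212 + 2861) = √6073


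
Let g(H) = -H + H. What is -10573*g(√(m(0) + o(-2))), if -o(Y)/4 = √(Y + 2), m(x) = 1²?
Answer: 0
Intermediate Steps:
m(x) = 1
o(Y) = -4*√(2 + Y) (o(Y) = -4*√(Y + 2) = -4*√(2 + Y))
g(H) = 0
-10573*g(√(m(0) + o(-2))) = -10573*0 = 0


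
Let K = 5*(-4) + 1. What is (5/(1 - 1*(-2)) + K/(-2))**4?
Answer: 20151121/1296 ≈ 15549.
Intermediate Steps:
K = -19 (K = -20 + 1 = -19)
(5/(1 - 1*(-2)) + K/(-2))**4 = (5/(1 - 1*(-2)) - 19/(-2))**4 = (5/(1 + 2) - 19*(-1/2))**4 = (5/3 + 19/2)**4 = (67/6)**4 = 20151121/1296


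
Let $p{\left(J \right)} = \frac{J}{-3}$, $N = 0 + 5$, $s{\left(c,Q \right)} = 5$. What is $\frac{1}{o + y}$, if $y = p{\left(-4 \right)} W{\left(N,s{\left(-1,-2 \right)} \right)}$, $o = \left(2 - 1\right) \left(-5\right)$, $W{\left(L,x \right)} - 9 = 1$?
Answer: $\frac{3}{25} \approx 0.12$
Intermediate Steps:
$N = 5$
$W{\left(L,x \right)} = 10$ ($W{\left(L,x \right)} = 9 + 1 = 10$)
$p{\left(J \right)} = - \frac{J}{3}$ ($p{\left(J \right)} = J \left(- \frac{1}{3}\right) = - \frac{J}{3}$)
$o = -5$ ($o = 1 \left(-5\right) = -5$)
$y = \frac{40}{3}$ ($y = \left(- \frac{1}{3}\right) \left(-4\right) 10 = \frac{4}{3} \cdot 10 = \frac{40}{3} \approx 13.333$)
$\frac{1}{o + y} = \frac{1}{-5 + \frac{40}{3}} = \frac{1}{\frac{25}{3}} = \frac{3}{25}$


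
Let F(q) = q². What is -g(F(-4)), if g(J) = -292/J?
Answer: 73/4 ≈ 18.250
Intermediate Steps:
-g(F(-4)) = -(-292)/((-4)²) = -(-292)/16 = -1*(-73/4) = 73/4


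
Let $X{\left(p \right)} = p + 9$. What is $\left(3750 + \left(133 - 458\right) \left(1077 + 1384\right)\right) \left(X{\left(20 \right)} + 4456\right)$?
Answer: $-3570396375$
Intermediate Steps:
$X{\left(p \right)} = 9 + p$
$\left(3750 + \left(133 - 458\right) \left(1077 + 1384\right)\right) \left(X{\left(20 \right)} + 4456\right) = \left(3750 + \left(133 - 458\right) \left(1077 + 1384\right)\right) \left(\left(9 + 20\right) + 4456\right) = \left(3750 - 799825\right) \left(29 + 4456\right) = \left(3750 - 799825\right) 4485 = \left(-796075\right) 4485 = -3570396375$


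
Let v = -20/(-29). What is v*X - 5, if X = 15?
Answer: 155/29 ≈ 5.3448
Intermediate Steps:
v = 20/29 (v = -20*(-1/29) = 20/29 ≈ 0.68966)
v*X - 5 = (20/29)*15 - 5 = 300/29 - 5 = 155/29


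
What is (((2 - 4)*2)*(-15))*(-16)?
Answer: -960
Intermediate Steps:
(((2 - 4)*2)*(-15))*(-16) = (-2*2*(-15))*(-16) = -4*(-15)*(-16) = 60*(-16) = -960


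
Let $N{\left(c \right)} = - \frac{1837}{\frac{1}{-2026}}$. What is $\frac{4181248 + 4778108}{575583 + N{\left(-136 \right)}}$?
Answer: $\frac{8959356}{4297345} \approx 2.0849$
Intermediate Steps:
$N{\left(c \right)} = 3721762$ ($N{\left(c \right)} = - \frac{1837}{- \frac{1}{2026}} = \left(-1837\right) \left(-2026\right) = 3721762$)
$\frac{4181248 + 4778108}{575583 + N{\left(-136 \right)}} = \frac{4181248 + 4778108}{575583 + 3721762} = \frac{8959356}{4297345}$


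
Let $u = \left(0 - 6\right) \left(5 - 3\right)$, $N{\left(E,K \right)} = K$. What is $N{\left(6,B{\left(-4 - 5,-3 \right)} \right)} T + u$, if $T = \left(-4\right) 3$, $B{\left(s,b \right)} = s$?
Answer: $96$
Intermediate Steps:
$T = -12$
$u = -12$ ($u = \left(-6\right) 2 = -12$)
$N{\left(6,B{\left(-4 - 5,-3 \right)} \right)} T + u = \left(-4 - 5\right) \left(-12\right) - 12 = \left(-9\right) \left(-12\right) - 12 = 108 - 12 = 96$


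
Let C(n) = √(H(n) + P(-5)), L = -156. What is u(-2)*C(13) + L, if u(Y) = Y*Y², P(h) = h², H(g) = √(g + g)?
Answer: -156 - 8*√(25 + √26) ≈ -199.89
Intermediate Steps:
H(g) = √2*√g (H(g) = √(2*g) = √2*√g)
C(n) = √(25 + √2*√n) (C(n) = √(√2*√n + (-5)²) = √(√2*√n + 25) = √(25 + √2*√n))
u(Y) = Y³
u(-2)*C(13) + L = (-2)³*√(25 + √2*√13) - 156 = -8*√(25 + √26) - 156 = -156 - 8*√(25 + √26)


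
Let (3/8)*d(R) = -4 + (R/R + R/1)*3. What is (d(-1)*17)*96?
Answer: -17408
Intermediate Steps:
d(R) = -8/3 + 8*R (d(R) = 8*(-4 + (R/R + R/1)*3)/3 = 8*(-4 + (1 + R*1)*3)/3 = 8*(-4 + (1 + R)*3)/3 = 8*(-4 + (3 + 3*R))/3 = 8*(-1 + 3*R)/3 = -8/3 + 8*R)
(d(-1)*17)*96 = ((-8/3 + 8*(-1))*17)*96 = ((-8/3 - 8)*17)*96 = -32/3*17*96 = -544/3*96 = -17408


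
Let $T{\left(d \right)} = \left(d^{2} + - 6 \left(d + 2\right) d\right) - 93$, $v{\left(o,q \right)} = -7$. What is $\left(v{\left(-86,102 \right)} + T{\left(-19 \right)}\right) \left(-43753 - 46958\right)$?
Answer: $152122347$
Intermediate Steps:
$T{\left(d \right)} = -93 + d^{2} + d \left(-12 - 6 d\right)$ ($T{\left(d \right)} = \left(d^{2} + - 6 \left(2 + d\right) d\right) - 93 = \left(d^{2} + \left(-12 - 6 d\right) d\right) - 93 = \left(d^{2} + d \left(-12 - 6 d\right)\right) - 93 = -93 + d^{2} + d \left(-12 - 6 d\right)$)
$\left(v{\left(-86,102 \right)} + T{\left(-19 \right)}\right) \left(-43753 - 46958\right) = \left(-7 - \left(-135 + 1805\right)\right) \left(-43753 - 46958\right) = \left(-7 - 1670\right) \left(-90711\right) = \left(-1677\right) \left(-90711\right) = 152122347$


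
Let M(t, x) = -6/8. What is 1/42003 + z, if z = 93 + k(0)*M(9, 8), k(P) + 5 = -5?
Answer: 8442605/84006 ≈ 100.50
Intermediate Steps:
k(P) = -10 (k(P) = -5 - 5 = -10)
M(t, x) = -¾ (M(t, x) = -6*⅛ = -¾)
z = 201/2 (z = 93 - 10*(-¾) = 93 + 15/2 = 201/2 ≈ 100.50)
1/42003 + z = 1/42003 + 201/2 = 8442605/84006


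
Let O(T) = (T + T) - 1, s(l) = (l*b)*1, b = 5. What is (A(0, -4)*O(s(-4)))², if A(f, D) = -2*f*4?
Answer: 0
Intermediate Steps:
A(f, D) = -8*f
s(l) = 5*l (s(l) = (l*5)*1 = (5*l)*1 = 5*l)
O(T) = -1 + 2*T (O(T) = 2*T - 1 = -1 + 2*T)
(A(0, -4)*O(s(-4)))² = ((-8*0)*(-1 + 2*(5*(-4))))² = (0*(-1 + 2*(-20)))² = (0*(-1 - 40))² = (0*(-41))² = 0² = 0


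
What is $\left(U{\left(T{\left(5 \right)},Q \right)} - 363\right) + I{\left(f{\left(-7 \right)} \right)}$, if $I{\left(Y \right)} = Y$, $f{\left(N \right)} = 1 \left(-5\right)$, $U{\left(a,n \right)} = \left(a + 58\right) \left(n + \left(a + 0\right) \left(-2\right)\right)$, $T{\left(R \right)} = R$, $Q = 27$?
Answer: $703$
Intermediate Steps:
$U{\left(a,n \right)} = \left(58 + a\right) \left(n - 2 a\right)$ ($U{\left(a,n \right)} = \left(58 + a\right) \left(n + a \left(-2\right)\right) = \left(58 + a\right) \left(n - 2 a\right)$)
$f{\left(N \right)} = -5$
$\left(U{\left(T{\left(5 \right)},Q \right)} - 363\right) + I{\left(f{\left(-7 \right)} \right)} = \left(\left(\left(-116\right) 5 - 2 \cdot 5^{2} + 58 \cdot 27 + 5 \cdot 27\right) - 363\right) - 5 = \left(\left(-580 - 50 + 1566 + 135\right) - 363\right) - 5 = \left(1071 - 363\right) - 5 = 708 - 5 = 703$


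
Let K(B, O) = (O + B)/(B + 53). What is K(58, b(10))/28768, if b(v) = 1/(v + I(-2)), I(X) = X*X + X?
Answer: 697/38318976 ≈ 1.8189e-5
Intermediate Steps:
I(X) = X + X**2 (I(X) = X**2 + X = X + X**2)
b(v) = 1/(2 + v) (b(v) = 1/(v - 2*(1 - 2)) = 1/(v - 2*(-1)) = 1/(v + 2) = 1/(2 + v))
K(B, O) = (B + O)/(53 + B)
K(58, b(10))/28768 = ((58 + 1/(2 + 10))/(53 + 58))/28768 = ((58 + 1/12)/111)*(1/28768) = ((1/111)*(697/12))*(1/28768) = (697/1332)*(1/28768) = 697/38318976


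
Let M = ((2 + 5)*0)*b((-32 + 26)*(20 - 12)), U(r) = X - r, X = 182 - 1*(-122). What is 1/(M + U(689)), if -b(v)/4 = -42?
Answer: -1/385 ≈ -0.0025974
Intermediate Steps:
b(v) = 168 (b(v) = -4*(-42) = 168)
X = 304 (X = 182 + 122 = 304)
U(r) = 304 - r
M = 0 (M = ((2 + 5)*0)*168 = (7*0)*168 = 0*168 = 0)
1/(M + U(689)) = 1/(0 + (304 - 1*689)) = 1/(0 + (304 - 689)) = 1/(0 - 385) = 1/(-385) = -1/385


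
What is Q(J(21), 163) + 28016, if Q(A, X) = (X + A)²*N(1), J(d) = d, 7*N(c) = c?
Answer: 229968/7 ≈ 32853.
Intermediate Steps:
N(c) = c/7
Q(A, X) = (A + X)²/7 (Q(A, X) = (X + A)²*((⅐)*1) = (A + X)²*(⅐) = (A + X)²/7)
Q(J(21), 163) + 28016 = (21 + 163)²/7 + 28016 = (⅐)*184² + 28016 = (⅐)*33856 + 28016 = 33856/7 + 28016 = 229968/7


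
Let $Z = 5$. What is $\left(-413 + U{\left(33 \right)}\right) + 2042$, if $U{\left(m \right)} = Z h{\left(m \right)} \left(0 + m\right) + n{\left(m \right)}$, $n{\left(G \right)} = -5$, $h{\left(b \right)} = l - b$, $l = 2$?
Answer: $-3491$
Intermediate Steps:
$h{\left(b \right)} = 2 - b$
$U{\left(m \right)} = -5 + 5 m \left(2 - m\right)$ ($U{\left(m \right)} = 5 \left(2 - m\right) \left(0 + m\right) - 5 = 5 \left(2 - m\right) m - 5 = 5 m \left(2 - m\right) - 5 = -5 + 5 m \left(2 - m\right)$)
$\left(-413 + U{\left(33 \right)}\right) + 2042 = \left(-413 - \left(5 + 165 \left(-2 + 33\right)\right)\right) + 2042 = \left(-413 - \left(5 + 165 \cdot 31\right)\right) + 2042 = \left(-413 - 5120\right) + 2042 = -5533 + 2042 = -3491$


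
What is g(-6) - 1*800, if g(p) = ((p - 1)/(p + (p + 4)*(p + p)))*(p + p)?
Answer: -2386/3 ≈ -795.33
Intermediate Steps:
g(p) = 2*p*(-1 + p)/(p + 2*p*(4 + p)) (g(p) = ((-1 + p)/(p + (4 + p)*(2*p)))*(2*p) = ((-1 + p)/(p + 2*p*(4 + p)))*(2*p) = 2*p*(-1 + p)/(p + 2*p*(4 + p)))
g(-6) - 1*800 = 2*(-1 - 6)/(9 + 2*(-6)) - 1*800 = 2*(-7)/(9 - 12) - 800 = 2*(-7)/(-3) - 800 = 2*(-⅓)*(-7) - 800 = 14/3 - 800 = -2386/3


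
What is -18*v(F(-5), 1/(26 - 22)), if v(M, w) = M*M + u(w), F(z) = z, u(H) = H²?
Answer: -3609/8 ≈ -451.13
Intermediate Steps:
v(M, w) = M² + w² (v(M, w) = M*M + w² = M² + w²)
-18*v(F(-5), 1/(26 - 22)) = -18*((-5)² + (1/(26 - 22))²) = -18*(25 + (1/4)²) = -18*(25 + (¼)²) = -18*(25 + 1/16) = -18*401/16 = -3609/8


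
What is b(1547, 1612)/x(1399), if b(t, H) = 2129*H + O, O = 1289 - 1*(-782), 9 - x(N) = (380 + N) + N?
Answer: -3434019/3169 ≈ -1083.6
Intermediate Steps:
x(N) = -371 - 2*N (x(N) = 9 - ((380 + N) + N) = 9 - (380 + 2*N) = 9 + (-380 - 2*N) = -371 - 2*N)
O = 2071 (O = 1289 + 782 = 2071)
b(t, H) = 2071 + 2129*H (b(t, H) = 2129*H + 2071 = 2071 + 2129*H)
b(1547, 1612)/x(1399) = (2071 + 2129*1612)/(-371 - 2*1399) = (2071 + 3431948)/(-371 - 2798) = 3434019/(-3169) = 3434019*(-1/3169) = -3434019/3169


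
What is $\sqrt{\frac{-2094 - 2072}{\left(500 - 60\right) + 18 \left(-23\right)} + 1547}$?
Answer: $\frac{2 \sqrt{58591}}{13} \approx 37.239$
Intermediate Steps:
$\sqrt{\frac{-2094 - 2072}{\left(500 - 60\right) + 18 \left(-23\right)} + 1547} = \sqrt{- \frac{4166}{\left(500 + \left(-629 + 569\right)\right) - 414} + 1547} = \sqrt{- \frac{4166}{\left(500 - 60\right) - 414} + 1547} = \sqrt{- \frac{4166}{440 - 414} + 1547} = \sqrt{- \frac{4166}{26} + 1547} = \sqrt{\left(-4166\right) \frac{1}{26} + 1547} = \sqrt{- \frac{2083}{13} + 1547} = \sqrt{\frac{18028}{13}} = \frac{2 \sqrt{58591}}{13}$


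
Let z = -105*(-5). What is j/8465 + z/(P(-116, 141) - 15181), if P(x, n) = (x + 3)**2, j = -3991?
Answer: -4690139/6805860 ≈ -0.68913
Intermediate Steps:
P(x, n) = (3 + x)**2
z = 525
j/8465 + z/(P(-116, 141) - 15181) = -3991/8465 + 525/((3 - 116)**2 - 15181) = -3991*1/8465 + 525/((-113)**2 - 15181) = -3991/8465 + 525/(12769 - 15181) = -3991/8465 + 525/(-2412) = -3991/8465 + 525*(-1/2412) = -3991/8465 - 175/804 = -4690139/6805860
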